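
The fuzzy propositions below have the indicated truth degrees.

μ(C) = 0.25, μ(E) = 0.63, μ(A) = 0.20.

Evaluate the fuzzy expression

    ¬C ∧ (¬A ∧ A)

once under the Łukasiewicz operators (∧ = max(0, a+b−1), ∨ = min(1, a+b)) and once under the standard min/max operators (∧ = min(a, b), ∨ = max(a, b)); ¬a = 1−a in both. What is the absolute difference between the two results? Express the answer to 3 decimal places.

0.200

Under Łukasiewicz:
  ¬C = 1 − 0.25 = 0.75
  ¬A = 1 − 0.20 = 0.80
  ¬A ∧ A = max(0, a+b−1) on (0.80, 0.20) = 0.00
  ¬C ∧ (¬A ∧ A) = max(0, a+b−1) on (0.75, 0.00) = 0.00
  → value = 0.0000
Under standard min/max:
  ¬C = 1 − 0.25 = 0.75
  ¬A = 1 − 0.20 = 0.80
  ¬A ∧ A = min(a, b) on (0.80, 0.20) = 0.20
  ¬C ∧ (¬A ∧ A) = min(a, b) on (0.75, 0.20) = 0.20
  → value = 0.2000
|0.0000 − 0.2000| = 0.200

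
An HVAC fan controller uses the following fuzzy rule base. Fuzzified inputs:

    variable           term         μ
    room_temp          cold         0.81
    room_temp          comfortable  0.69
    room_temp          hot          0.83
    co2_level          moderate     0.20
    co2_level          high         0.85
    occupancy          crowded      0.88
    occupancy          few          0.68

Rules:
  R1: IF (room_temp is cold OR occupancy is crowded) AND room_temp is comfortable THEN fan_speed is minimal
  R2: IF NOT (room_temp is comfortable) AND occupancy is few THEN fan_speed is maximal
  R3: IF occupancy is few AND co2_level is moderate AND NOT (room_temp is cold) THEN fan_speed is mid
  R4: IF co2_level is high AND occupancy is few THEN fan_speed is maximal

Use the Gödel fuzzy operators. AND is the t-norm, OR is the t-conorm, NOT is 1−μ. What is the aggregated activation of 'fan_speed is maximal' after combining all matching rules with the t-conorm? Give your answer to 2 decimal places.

0.68

R1: (cold=0.81 OR crowded=0.88) = 0.88; AND[min(a, b)] with comfortable=0.69 → w = 0.69
R2: ¬comfortable=1−0.69=0.31, few=0.68; AND[min(a, b)] → w = 0.31
R3: few=0.68, moderate=0.20, ¬cold=1−0.81=0.19; AND[min(a, b)] → w = 0.19
R4: high=0.85, few=0.68; AND[min(a, b)] → w = 0.68
Rules with consequent 'maximal': {R2, R4} → strengths 0.31, 0.68
Aggregate via t-conorm [max(a, b)]: 0.68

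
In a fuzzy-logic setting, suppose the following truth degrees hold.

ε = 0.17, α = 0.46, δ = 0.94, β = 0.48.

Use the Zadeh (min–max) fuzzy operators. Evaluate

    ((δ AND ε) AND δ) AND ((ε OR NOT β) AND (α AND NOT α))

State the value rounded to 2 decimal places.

δ AND ε = min(a, b) on (0.94, 0.17) = 0.17
(δ AND ε) AND δ = min(a, b) on (0.17, 0.94) = 0.17
NOT β = 1 − 0.48 = 0.52
ε OR NOT β = max(a, b) on (0.17, 0.52) = 0.52
NOT α = 1 − 0.46 = 0.54
α AND NOT α = min(a, b) on (0.46, 0.54) = 0.46
(ε OR NOT β) AND (α AND NOT α) = min(a, b) on (0.52, 0.46) = 0.46
((δ AND ε) AND δ) AND ((ε OR NOT β) AND (α AND NOT α)) = min(a, b) on (0.17, 0.46) = 0.17

0.17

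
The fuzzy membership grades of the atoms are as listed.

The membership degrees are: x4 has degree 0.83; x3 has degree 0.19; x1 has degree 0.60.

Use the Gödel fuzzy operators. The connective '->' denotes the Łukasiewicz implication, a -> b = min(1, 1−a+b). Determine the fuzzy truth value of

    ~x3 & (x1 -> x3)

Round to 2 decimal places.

~x3 = 1 − 0.19 = 0.81
x1 -> x3  [Łukasiewicz: min(1, 1−a+b)] with a=0.60, b=0.19 → 0.59
~x3 & (x1 -> x3) = min(a, b) on (0.81, 0.59) = 0.59

0.59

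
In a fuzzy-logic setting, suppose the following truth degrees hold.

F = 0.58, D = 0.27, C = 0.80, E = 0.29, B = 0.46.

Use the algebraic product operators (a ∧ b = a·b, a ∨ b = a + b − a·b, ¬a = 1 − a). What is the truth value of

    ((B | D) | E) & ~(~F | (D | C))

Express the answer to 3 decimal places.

B | D = a + b − a·b on (0.4600, 0.2700) = 0.6058
(B | D) | E = a + b − a·b on (0.6058, 0.2900) = 0.7201
~F = 1 − 0.5800 = 0.4200
D | C = a + b − a·b on (0.2700, 0.8000) = 0.8540
~F | (D | C) = a + b − a·b on (0.4200, 0.8540) = 0.9153
~(~F | (D | C)) = 1 − 0.9153 = 0.0847
((B | D) | E) & ~(~F | (D | C)) = a·b on (0.7201, 0.0847) = 0.0610

0.061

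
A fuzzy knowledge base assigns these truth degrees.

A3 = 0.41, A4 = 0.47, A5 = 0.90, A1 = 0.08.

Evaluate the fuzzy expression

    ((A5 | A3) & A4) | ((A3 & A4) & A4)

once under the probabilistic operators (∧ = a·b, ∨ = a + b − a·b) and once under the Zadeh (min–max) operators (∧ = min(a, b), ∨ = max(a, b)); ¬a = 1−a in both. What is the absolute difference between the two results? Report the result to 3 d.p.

Under probabilistic:
  A5 | A3 = a + b − a·b on (0.9000, 0.4100) = 0.9410
  (A5 | A3) & A4 = a·b on (0.9410, 0.4700) = 0.4423
  A3 & A4 = a·b on (0.4100, 0.4700) = 0.1927
  (A3 & A4) & A4 = a·b on (0.1927, 0.4700) = 0.0906
  ((A5 | A3) & A4) | ((A3 & A4) & A4) = a + b − a·b on (0.4423, 0.0906) = 0.4928
  → value = 0.4928
Under Zadeh (min–max):
  A5 | A3 = max(a, b) on (0.90, 0.41) = 0.90
  (A5 | A3) & A4 = min(a, b) on (0.90, 0.47) = 0.47
  A3 & A4 = min(a, b) on (0.41, 0.47) = 0.41
  (A3 & A4) & A4 = min(a, b) on (0.41, 0.47) = 0.41
  ((A5 | A3) & A4) | ((A3 & A4) & A4) = max(a, b) on (0.47, 0.41) = 0.47
  → value = 0.4700
|0.4928 − 0.4700| = 0.023

0.023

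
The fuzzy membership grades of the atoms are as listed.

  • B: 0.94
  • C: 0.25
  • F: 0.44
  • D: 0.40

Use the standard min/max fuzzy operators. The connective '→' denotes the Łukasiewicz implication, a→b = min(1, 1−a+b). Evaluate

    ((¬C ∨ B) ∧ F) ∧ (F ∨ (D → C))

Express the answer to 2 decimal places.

0.44

¬C = 1 − 0.25 = 0.75
¬C ∨ B = max(a, b) on (0.75, 0.94) = 0.94
(¬C ∨ B) ∧ F = min(a, b) on (0.94, 0.44) = 0.44
D → C  [Łukasiewicz: min(1, 1−a+b)] with a=0.40, b=0.25 → 0.85
F ∨ (D → C) = max(a, b) on (0.44, 0.85) = 0.85
((¬C ∨ B) ∧ F) ∧ (F ∨ (D → C)) = min(a, b) on (0.44, 0.85) = 0.44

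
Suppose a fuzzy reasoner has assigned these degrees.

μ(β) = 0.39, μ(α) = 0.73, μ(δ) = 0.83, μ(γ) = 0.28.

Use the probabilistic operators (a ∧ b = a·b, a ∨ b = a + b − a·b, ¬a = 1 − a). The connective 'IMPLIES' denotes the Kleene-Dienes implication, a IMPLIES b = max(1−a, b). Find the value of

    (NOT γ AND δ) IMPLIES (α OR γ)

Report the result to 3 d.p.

NOT γ = 1 − 0.2800 = 0.7200
NOT γ AND δ = a·b on (0.7200, 0.8300) = 0.5976
α OR γ = a + b − a·b on (0.7300, 0.2800) = 0.8056
(NOT γ AND δ) IMPLIES (α OR γ)  [Kleene-Dienes: max(1−a, b)] with a=0.5976, b=0.8056 → 0.8056

0.806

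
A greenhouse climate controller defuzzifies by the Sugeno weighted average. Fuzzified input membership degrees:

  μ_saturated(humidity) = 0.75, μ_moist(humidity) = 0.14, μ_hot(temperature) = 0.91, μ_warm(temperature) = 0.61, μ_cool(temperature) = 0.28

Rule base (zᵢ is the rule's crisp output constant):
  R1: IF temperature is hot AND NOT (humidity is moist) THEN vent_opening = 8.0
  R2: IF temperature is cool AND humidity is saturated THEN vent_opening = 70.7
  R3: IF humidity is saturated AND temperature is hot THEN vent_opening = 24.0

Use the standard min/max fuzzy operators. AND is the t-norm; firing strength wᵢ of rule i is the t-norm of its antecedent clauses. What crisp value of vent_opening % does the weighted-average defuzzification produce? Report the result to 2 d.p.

R1 (z=8.0): hot=0.91, ¬moist=1−0.14=0.86; AND[min(a, b)] → w = 0.86
R2 (z=70.7): cool=0.28, saturated=0.75; AND[min(a, b)] → w = 0.28
R3 (z=24.0): saturated=0.75, hot=0.91; AND[min(a, b)] → w = 0.75
Weighted average = (0.86·8.0 + 0.28·70.7 + 0.75·24.0) / (0.86 + 0.28 + 0.75)
  = 44.6760 / 1.8900 = 23.64

23.64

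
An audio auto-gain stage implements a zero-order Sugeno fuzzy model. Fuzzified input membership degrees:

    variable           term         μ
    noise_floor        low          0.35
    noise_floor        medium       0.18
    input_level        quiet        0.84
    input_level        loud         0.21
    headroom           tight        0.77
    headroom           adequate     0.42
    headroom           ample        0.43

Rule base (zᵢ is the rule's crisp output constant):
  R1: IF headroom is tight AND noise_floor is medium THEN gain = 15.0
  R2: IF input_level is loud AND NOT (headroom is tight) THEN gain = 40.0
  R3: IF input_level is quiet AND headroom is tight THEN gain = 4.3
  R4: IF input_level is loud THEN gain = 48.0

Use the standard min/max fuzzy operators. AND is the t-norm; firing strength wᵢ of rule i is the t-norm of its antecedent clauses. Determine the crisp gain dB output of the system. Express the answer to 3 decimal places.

R1 (z=15.0): tight=0.77, medium=0.18; AND[min(a, b)] → w = 0.18
R2 (z=40.0): loud=0.21, ¬tight=1−0.77=0.23; AND[min(a, b)] → w = 0.21
R3 (z=4.3): quiet=0.84, tight=0.77; AND[min(a, b)] → w = 0.77
R4 (z=48.0): loud=0.21 → w = 0.21
Weighted average = (0.18·15.0 + 0.21·40.0 + 0.77·4.3 + 0.21·48.0) / (0.18 + 0.21 + 0.77 + 0.21)
  = 24.4910 / 1.3700 = 17.877

17.877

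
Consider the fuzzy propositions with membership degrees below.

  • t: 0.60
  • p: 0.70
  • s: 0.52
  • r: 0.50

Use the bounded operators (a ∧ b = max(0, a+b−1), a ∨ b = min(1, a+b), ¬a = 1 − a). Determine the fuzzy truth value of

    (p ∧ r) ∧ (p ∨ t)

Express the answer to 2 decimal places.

0.20

p ∧ r = max(0, a+b−1) on (0.70, 0.50) = 0.20
p ∨ t = min(1, a+b) on (0.70, 0.60) = 1.00
(p ∧ r) ∧ (p ∨ t) = max(0, a+b−1) on (0.20, 1.00) = 0.20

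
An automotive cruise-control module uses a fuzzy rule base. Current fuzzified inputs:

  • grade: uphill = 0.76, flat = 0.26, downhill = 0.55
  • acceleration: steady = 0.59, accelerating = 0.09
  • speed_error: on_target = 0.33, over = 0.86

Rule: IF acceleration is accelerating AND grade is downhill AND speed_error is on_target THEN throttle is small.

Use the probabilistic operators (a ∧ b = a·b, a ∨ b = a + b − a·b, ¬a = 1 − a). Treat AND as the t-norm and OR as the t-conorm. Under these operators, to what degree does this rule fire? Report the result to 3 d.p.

0.016

firing strength: accelerating=0.09, downhill=0.55, on_target=0.33; AND[a·b] → w = 0.0163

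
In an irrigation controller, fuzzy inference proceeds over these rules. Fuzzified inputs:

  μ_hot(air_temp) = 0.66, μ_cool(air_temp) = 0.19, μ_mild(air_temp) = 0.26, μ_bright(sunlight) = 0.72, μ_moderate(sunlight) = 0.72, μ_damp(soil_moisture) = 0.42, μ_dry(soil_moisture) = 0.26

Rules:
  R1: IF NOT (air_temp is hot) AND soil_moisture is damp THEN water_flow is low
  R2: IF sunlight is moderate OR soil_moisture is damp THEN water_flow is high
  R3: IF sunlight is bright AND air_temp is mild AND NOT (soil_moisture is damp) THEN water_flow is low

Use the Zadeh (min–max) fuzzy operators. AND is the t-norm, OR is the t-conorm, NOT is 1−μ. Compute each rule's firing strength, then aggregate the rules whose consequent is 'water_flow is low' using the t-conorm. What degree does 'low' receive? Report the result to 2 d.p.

R1: ¬hot=1−0.66=0.34, damp=0.42; AND[min(a, b)] → w = 0.34
R2: moderate=0.72, damp=0.42; OR[max(a, b)] → w = 0.72
R3: bright=0.72, mild=0.26, ¬damp=1−0.42=0.58; AND[min(a, b)] → w = 0.26
Rules with consequent 'low': {R1, R3} → strengths 0.34, 0.26
Aggregate via t-conorm [max(a, b)]: 0.34

0.34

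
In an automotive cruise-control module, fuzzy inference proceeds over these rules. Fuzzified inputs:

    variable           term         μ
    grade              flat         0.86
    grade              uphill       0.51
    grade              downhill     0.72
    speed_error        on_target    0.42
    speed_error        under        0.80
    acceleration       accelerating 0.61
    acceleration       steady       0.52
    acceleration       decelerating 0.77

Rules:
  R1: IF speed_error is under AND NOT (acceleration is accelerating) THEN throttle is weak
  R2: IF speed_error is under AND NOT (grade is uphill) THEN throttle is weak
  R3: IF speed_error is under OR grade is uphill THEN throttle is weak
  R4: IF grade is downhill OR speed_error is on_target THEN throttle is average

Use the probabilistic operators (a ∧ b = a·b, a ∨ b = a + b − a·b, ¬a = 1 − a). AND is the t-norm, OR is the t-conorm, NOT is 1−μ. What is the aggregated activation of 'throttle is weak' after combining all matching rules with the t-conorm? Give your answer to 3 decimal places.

R1: under=0.80, ¬accelerating=1−0.61=0.39; AND[a·b] → w = 0.3120
R2: under=0.80, ¬uphill=1−0.51=0.49; AND[a·b] → w = 0.3920
R3: under=0.80, uphill=0.51; OR[a + b − a·b] → w = 0.9020
R4: downhill=0.72, on_target=0.42; OR[a + b − a·b] → w = 0.8376
Rules with consequent 'weak': {R1, R2, R3} → strengths 0.3120, 0.3920, 0.9020
Aggregate via t-conorm [a + b − a·b]: 0.9590

0.959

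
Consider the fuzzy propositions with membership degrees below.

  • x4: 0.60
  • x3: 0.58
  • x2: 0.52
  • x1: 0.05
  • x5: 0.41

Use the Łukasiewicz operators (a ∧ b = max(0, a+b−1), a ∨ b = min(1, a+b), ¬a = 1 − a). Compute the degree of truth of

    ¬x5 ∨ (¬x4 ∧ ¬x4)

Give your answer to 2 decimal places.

¬x5 = 1 − 0.41 = 0.59
¬x4 = 1 − 0.60 = 0.40
¬x4 = 1 − 0.60 = 0.40
¬x4 ∧ ¬x4 = max(0, a+b−1) on (0.40, 0.40) = 0.00
¬x5 ∨ (¬x4 ∧ ¬x4) = min(1, a+b) on (0.59, 0.00) = 0.59

0.59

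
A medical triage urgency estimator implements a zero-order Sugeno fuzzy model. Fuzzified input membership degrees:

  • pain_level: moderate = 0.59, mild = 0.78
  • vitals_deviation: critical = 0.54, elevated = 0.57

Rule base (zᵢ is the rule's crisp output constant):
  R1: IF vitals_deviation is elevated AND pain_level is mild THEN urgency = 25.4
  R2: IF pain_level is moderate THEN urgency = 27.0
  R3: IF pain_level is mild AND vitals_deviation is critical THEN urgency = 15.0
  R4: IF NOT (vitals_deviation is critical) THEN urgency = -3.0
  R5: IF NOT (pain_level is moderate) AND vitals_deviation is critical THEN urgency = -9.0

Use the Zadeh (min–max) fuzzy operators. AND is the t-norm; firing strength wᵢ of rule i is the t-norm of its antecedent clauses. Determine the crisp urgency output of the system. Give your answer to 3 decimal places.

13.011

R1 (z=25.4): elevated=0.57, mild=0.78; AND[min(a, b)] → w = 0.57
R2 (z=27.0): moderate=0.59 → w = 0.59
R3 (z=15.0): mild=0.78, critical=0.54; AND[min(a, b)] → w = 0.54
R4 (z=-3.0): ¬critical=1−0.54=0.46 → w = 0.46
R5 (z=-9.0): ¬moderate=1−0.59=0.41, critical=0.54; AND[min(a, b)] → w = 0.41
Weighted average = (0.57·25.4 + 0.59·27.0 + 0.54·15.0 + 0.46·-3.0 + 0.41·-9.0) / (0.57 + 0.59 + 0.54 + 0.46 + 0.41)
  = 33.4380 / 2.5700 = 13.011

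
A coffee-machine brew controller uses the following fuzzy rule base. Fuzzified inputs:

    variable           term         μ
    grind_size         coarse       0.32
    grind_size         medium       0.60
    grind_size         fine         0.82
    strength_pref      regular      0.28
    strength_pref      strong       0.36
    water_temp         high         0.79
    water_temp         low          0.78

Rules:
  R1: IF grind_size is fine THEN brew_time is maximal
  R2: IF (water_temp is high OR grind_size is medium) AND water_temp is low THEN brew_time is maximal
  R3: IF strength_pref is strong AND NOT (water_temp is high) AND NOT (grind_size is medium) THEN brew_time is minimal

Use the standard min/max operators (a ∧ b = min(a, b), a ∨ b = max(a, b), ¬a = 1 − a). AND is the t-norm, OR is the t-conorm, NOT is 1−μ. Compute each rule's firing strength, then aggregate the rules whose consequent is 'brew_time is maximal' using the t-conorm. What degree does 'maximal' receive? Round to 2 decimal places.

0.82

R1: fine=0.82 → w = 0.82
R2: (high=0.79 OR medium=0.60) = 0.79; AND[min(a, b)] with low=0.78 → w = 0.78
R3: strong=0.36, ¬high=1−0.79=0.21, ¬medium=1−0.60=0.40; AND[min(a, b)] → w = 0.21
Rules with consequent 'maximal': {R1, R2} → strengths 0.82, 0.78
Aggregate via t-conorm [max(a, b)]: 0.82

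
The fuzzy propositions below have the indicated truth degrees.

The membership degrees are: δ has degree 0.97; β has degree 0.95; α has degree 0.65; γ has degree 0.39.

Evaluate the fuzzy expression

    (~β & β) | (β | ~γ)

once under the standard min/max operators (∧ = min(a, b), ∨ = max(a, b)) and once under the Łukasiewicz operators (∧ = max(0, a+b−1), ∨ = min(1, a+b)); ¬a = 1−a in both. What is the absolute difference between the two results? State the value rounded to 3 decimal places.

Under standard min/max:
  ~β = 1 − 0.95 = 0.05
  ~β & β = min(a, b) on (0.05, 0.95) = 0.05
  ~γ = 1 − 0.39 = 0.61
  β | ~γ = max(a, b) on (0.95, 0.61) = 0.95
  (~β & β) | (β | ~γ) = max(a, b) on (0.05, 0.95) = 0.95
  → value = 0.9500
Under Łukasiewicz:
  ~β = 1 − 0.95 = 0.05
  ~β & β = max(0, a+b−1) on (0.05, 0.95) = 0.00
  ~γ = 1 − 0.39 = 0.61
  β | ~γ = min(1, a+b) on (0.95, 0.61) = 1.00
  (~β & β) | (β | ~γ) = min(1, a+b) on (0.00, 1.00) = 1.00
  → value = 1.0000
|0.9500 − 1.0000| = 0.050

0.050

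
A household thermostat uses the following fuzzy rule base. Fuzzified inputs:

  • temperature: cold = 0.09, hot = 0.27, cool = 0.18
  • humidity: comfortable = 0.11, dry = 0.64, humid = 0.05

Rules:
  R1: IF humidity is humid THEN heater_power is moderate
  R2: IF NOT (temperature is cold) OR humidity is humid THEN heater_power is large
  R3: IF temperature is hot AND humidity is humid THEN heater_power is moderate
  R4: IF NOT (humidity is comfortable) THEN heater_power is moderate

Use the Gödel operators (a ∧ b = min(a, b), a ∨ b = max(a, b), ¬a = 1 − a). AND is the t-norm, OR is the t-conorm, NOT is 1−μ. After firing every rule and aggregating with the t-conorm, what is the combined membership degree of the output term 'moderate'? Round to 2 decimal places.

R1: humid=0.05 → w = 0.05
R2: ¬cold=1−0.09=0.91, humid=0.05; OR[max(a, b)] → w = 0.91
R3: hot=0.27, humid=0.05; AND[min(a, b)] → w = 0.05
R4: ¬comfortable=1−0.11=0.89 → w = 0.89
Rules with consequent 'moderate': {R1, R3, R4} → strengths 0.05, 0.05, 0.89
Aggregate via t-conorm [max(a, b)]: 0.89

0.89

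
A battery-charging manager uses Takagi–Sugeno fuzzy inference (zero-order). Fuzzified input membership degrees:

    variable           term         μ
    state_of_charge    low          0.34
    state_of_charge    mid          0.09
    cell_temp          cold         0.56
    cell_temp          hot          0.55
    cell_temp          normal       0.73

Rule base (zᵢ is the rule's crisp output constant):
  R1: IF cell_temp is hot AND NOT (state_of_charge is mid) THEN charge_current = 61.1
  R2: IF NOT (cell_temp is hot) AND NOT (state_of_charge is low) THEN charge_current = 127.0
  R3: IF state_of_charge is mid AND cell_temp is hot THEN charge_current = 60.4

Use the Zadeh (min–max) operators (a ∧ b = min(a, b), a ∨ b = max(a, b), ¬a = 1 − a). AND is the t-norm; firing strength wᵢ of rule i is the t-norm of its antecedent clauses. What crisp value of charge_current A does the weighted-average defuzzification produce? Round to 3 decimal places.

R1 (z=61.1): hot=0.55, ¬mid=1−0.09=0.91; AND[min(a, b)] → w = 0.55
R2 (z=127.0): ¬hot=1−0.55=0.45, ¬low=1−0.34=0.66; AND[min(a, b)] → w = 0.45
R3 (z=60.4): mid=0.09, hot=0.55; AND[min(a, b)] → w = 0.09
Weighted average = (0.55·61.1 + 0.45·127.0 + 0.09·60.4) / (0.55 + 0.45 + 0.09)
  = 96.1910 / 1.0900 = 88.249

88.249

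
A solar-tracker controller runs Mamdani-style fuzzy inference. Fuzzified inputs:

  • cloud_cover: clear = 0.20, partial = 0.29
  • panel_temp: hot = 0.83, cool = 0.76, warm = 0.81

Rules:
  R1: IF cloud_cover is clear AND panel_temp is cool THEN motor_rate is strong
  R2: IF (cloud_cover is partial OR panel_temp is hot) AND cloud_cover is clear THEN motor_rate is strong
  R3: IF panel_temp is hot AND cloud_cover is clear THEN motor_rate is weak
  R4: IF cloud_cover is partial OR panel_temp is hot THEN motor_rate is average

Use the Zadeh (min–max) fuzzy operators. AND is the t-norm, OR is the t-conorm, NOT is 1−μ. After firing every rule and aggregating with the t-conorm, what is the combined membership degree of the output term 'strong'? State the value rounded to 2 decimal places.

R1: clear=0.20, cool=0.76; AND[min(a, b)] → w = 0.20
R2: (partial=0.29 OR hot=0.83) = 0.83; AND[min(a, b)] with clear=0.20 → w = 0.20
R3: hot=0.83, clear=0.20; AND[min(a, b)] → w = 0.20
R4: partial=0.29, hot=0.83; OR[max(a, b)] → w = 0.83
Rules with consequent 'strong': {R1, R2} → strengths 0.20, 0.20
Aggregate via t-conorm [max(a, b)]: 0.20

0.20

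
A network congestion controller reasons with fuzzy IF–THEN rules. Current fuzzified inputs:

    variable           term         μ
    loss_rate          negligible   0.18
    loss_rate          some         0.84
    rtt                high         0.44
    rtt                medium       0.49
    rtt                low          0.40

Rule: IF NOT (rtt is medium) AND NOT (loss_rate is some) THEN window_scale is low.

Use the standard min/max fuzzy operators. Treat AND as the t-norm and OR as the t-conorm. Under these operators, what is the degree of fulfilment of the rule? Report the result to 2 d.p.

firing strength: ¬medium=1−0.49=0.51, ¬some=1−0.84=0.16; AND[min(a, b)] → w = 0.16

0.16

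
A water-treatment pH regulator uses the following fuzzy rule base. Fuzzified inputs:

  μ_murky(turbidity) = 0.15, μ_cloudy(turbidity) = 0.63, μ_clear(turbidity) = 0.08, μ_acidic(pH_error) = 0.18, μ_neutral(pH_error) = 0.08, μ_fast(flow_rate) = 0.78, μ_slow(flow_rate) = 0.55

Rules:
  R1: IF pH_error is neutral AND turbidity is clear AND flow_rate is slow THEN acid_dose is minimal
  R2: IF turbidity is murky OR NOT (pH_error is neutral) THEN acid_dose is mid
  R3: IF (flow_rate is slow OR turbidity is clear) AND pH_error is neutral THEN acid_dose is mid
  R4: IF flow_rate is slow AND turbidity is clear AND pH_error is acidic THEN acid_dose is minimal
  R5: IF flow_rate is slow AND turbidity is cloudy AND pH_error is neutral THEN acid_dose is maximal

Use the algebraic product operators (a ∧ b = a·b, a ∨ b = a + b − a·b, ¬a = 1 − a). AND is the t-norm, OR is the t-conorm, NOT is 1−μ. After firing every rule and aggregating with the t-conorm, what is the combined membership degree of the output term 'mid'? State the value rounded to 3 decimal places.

0.935

R1: neutral=0.08, clear=0.08, slow=0.55; AND[a·b] → w = 0.0035
R2: murky=0.15, ¬neutral=1−0.08=0.92; OR[a + b − a·b] → w = 0.9320
R3: (slow=0.55 OR clear=0.08) = 0.5860; AND[a·b] with neutral=0.08 → w = 0.0469
R4: slow=0.55, clear=0.08, acidic=0.18; AND[a·b] → w = 0.0079
R5: slow=0.55, cloudy=0.63, neutral=0.08; AND[a·b] → w = 0.0277
Rules with consequent 'mid': {R2, R3} → strengths 0.9320, 0.0469
Aggregate via t-conorm [a + b − a·b]: 0.9352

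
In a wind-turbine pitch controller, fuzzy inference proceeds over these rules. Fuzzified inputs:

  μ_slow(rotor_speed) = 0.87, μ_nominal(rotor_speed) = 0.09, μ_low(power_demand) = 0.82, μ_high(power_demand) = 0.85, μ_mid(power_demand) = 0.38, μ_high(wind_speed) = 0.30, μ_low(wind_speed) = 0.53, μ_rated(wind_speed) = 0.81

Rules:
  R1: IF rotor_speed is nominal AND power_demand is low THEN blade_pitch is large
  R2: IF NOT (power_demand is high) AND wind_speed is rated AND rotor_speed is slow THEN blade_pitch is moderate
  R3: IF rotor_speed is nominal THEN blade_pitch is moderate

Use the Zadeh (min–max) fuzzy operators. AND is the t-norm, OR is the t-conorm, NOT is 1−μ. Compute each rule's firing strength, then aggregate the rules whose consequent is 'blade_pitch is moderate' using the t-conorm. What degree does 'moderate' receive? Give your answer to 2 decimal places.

0.15

R1: nominal=0.09, low=0.82; AND[min(a, b)] → w = 0.09
R2: ¬high=1−0.85=0.15, rated=0.81, slow=0.87; AND[min(a, b)] → w = 0.15
R3: nominal=0.09 → w = 0.09
Rules with consequent 'moderate': {R2, R3} → strengths 0.15, 0.09
Aggregate via t-conorm [max(a, b)]: 0.15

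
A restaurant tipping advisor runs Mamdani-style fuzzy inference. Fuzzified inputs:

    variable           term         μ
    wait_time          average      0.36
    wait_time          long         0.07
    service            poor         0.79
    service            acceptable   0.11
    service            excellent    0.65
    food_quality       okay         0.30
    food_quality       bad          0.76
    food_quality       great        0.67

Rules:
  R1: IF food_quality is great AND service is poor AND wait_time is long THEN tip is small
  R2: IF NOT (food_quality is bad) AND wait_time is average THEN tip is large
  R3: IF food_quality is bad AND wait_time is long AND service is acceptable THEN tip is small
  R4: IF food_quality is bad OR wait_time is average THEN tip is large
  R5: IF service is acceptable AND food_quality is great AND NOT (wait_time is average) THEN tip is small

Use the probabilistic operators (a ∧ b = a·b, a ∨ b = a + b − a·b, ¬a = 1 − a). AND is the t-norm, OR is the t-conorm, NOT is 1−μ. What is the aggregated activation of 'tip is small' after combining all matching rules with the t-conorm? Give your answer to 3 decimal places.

0.088

R1: great=0.67, poor=0.79, long=0.07; AND[a·b] → w = 0.0371
R2: ¬bad=1−0.76=0.24, average=0.36; AND[a·b] → w = 0.0864
R3: bad=0.76, long=0.07, acceptable=0.11; AND[a·b] → w = 0.0059
R4: bad=0.76, average=0.36; OR[a + b − a·b] → w = 0.8464
R5: acceptable=0.11, great=0.67, ¬average=1−0.36=0.64; AND[a·b] → w = 0.0472
Rules with consequent 'small': {R1, R3, R5} → strengths 0.0371, 0.0059, 0.0472
Aggregate via t-conorm [a + b − a·b]: 0.0878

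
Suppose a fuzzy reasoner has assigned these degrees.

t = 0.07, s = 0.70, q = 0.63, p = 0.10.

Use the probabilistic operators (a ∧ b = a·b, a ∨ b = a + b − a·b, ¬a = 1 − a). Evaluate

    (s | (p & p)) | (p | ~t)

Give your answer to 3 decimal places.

p & p = a·b on (0.1000, 0.1000) = 0.0100
s | (p & p) = a + b − a·b on (0.7000, 0.0100) = 0.7030
~t = 1 − 0.0700 = 0.9300
p | ~t = a + b − a·b on (0.1000, 0.9300) = 0.9370
(s | (p & p)) | (p | ~t) = a + b − a·b on (0.7030, 0.9370) = 0.9813

0.981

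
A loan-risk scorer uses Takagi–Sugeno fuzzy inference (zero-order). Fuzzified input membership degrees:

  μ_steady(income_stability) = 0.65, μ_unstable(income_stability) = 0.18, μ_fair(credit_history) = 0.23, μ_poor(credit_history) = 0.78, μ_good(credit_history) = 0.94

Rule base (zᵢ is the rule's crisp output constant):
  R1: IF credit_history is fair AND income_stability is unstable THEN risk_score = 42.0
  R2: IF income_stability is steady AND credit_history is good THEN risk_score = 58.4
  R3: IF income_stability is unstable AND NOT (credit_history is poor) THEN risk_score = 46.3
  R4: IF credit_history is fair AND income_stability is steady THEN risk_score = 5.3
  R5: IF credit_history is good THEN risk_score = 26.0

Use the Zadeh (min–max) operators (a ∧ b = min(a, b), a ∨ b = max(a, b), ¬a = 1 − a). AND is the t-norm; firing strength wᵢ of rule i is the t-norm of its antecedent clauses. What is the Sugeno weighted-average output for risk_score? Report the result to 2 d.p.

36.47

R1 (z=42.0): fair=0.23, unstable=0.18; AND[min(a, b)] → w = 0.18
R2 (z=58.4): steady=0.65, good=0.94; AND[min(a, b)] → w = 0.65
R3 (z=46.3): unstable=0.18, ¬poor=1−0.78=0.22; AND[min(a, b)] → w = 0.18
R4 (z=5.3): fair=0.23, steady=0.65; AND[min(a, b)] → w = 0.23
R5 (z=26.0): good=0.94 → w = 0.94
Weighted average = (0.18·42.0 + 0.65·58.4 + 0.18·46.3 + 0.23·5.3 + 0.94·26.0) / (0.18 + 0.65 + 0.18 + 0.23 + 0.94)
  = 79.5130 / 2.1800 = 36.47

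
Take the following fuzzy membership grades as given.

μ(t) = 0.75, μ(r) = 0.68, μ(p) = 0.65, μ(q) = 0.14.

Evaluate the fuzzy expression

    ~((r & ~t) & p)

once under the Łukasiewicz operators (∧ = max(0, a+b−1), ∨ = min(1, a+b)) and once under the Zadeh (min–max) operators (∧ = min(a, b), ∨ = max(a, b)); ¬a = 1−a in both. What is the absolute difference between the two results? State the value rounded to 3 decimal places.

Under Łukasiewicz:
  ~t = 1 − 0.75 = 0.25
  r & ~t = max(0, a+b−1) on (0.68, 0.25) = 0.00
  (r & ~t) & p = max(0, a+b−1) on (0.00, 0.65) = 0.00
  ~((r & ~t) & p) = 1 − 0.00 = 1.00
  → value = 1.0000
Under Zadeh (min–max):
  ~t = 1 − 0.75 = 0.25
  r & ~t = min(a, b) on (0.68, 0.25) = 0.25
  (r & ~t) & p = min(a, b) on (0.25, 0.65) = 0.25
  ~((r & ~t) & p) = 1 − 0.25 = 0.75
  → value = 0.7500
|1.0000 − 0.7500| = 0.250

0.250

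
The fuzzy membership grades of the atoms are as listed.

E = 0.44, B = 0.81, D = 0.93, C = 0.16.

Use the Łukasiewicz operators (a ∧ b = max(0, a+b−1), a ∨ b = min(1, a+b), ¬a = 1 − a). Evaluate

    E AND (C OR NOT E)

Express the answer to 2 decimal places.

0.16

NOT E = 1 − 0.44 = 0.56
C OR NOT E = min(1, a+b) on (0.16, 0.56) = 0.72
E AND (C OR NOT E) = max(0, a+b−1) on (0.44, 0.72) = 0.16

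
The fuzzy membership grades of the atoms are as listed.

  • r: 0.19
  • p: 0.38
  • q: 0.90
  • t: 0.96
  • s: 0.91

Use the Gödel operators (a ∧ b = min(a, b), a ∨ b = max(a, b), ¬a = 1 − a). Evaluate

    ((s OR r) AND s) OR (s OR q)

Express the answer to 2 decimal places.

0.91

s OR r = max(a, b) on (0.91, 0.19) = 0.91
(s OR r) AND s = min(a, b) on (0.91, 0.91) = 0.91
s OR q = max(a, b) on (0.91, 0.90) = 0.91
((s OR r) AND s) OR (s OR q) = max(a, b) on (0.91, 0.91) = 0.91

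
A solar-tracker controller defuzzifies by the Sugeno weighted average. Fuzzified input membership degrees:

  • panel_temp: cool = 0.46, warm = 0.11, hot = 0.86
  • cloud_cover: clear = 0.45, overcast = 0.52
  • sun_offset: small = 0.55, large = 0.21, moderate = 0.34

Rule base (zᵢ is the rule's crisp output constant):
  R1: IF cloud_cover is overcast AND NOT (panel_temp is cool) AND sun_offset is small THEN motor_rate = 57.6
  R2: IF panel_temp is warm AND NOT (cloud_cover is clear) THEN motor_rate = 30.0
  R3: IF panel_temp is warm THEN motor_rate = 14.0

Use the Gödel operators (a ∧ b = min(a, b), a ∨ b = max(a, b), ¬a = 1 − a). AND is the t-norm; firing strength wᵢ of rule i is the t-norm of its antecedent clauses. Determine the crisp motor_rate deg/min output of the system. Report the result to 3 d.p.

R1 (z=57.6): overcast=0.52, ¬cool=1−0.46=0.54, small=0.55; AND[min(a, b)] → w = 0.52
R2 (z=30.0): warm=0.11, ¬clear=1−0.45=0.55; AND[min(a, b)] → w = 0.11
R3 (z=14.0): warm=0.11 → w = 0.11
Weighted average = (0.52·57.6 + 0.11·30.0 + 0.11·14.0) / (0.52 + 0.11 + 0.11)
  = 34.7920 / 0.7400 = 47.016

47.016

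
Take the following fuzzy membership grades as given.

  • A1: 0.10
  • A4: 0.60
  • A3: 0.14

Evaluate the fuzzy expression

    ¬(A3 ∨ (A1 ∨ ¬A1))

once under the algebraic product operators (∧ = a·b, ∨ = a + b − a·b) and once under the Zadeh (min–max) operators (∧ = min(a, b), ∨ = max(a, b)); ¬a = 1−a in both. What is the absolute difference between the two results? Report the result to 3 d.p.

0.023

Under algebraic product:
  ¬A1 = 1 − 0.1000 = 0.9000
  A1 ∨ ¬A1 = a + b − a·b on (0.1000, 0.9000) = 0.9100
  A3 ∨ (A1 ∨ ¬A1) = a + b − a·b on (0.1400, 0.9100) = 0.9226
  ¬(A3 ∨ (A1 ∨ ¬A1)) = 1 − 0.9226 = 0.0774
  → value = 0.0774
Under Zadeh (min–max):
  ¬A1 = 1 − 0.10 = 0.90
  A1 ∨ ¬A1 = max(a, b) on (0.10, 0.90) = 0.90
  A3 ∨ (A1 ∨ ¬A1) = max(a, b) on (0.14, 0.90) = 0.90
  ¬(A3 ∨ (A1 ∨ ¬A1)) = 1 − 0.90 = 0.10
  → value = 0.1000
|0.0774 − 0.1000| = 0.023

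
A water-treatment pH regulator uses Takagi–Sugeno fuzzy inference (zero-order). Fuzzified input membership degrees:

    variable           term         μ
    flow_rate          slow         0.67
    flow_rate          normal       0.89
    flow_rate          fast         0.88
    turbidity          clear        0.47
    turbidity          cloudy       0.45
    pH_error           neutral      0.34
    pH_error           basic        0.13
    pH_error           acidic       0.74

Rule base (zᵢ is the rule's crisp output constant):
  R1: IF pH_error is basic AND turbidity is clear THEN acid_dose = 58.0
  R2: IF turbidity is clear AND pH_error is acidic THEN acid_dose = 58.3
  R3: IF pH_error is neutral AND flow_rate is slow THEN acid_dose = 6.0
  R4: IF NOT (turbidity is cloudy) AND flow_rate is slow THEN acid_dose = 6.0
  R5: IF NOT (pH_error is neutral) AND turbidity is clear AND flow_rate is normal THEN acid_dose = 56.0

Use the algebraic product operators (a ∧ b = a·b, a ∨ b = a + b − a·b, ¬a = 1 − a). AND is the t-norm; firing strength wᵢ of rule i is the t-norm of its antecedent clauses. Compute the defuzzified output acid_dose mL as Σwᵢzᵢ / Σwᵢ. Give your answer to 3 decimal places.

33.450

R1 (z=58.0): basic=0.13, clear=0.47; AND[a·b] → w = 0.0611
R2 (z=58.3): clear=0.47, acidic=0.74; AND[a·b] → w = 0.3478
R3 (z=6.0): neutral=0.34, slow=0.67; AND[a·b] → w = 0.2278
R4 (z=6.0): ¬cloudy=1−0.45=0.55, slow=0.67; AND[a·b] → w = 0.3685
R5 (z=56.0): ¬neutral=1−0.34=0.66, clear=0.47, normal=0.89; AND[a·b] → w = 0.2761
Weighted average = (0.0611·58.0 + 0.3478·58.3 + 0.2278·6.0 + 0.3685·6.0 + 0.2761·56.0) / (0.0611 + 0.3478 + 0.2278 + 0.3685 + 0.2761)
  = 42.8587 / 1.2813 = 33.450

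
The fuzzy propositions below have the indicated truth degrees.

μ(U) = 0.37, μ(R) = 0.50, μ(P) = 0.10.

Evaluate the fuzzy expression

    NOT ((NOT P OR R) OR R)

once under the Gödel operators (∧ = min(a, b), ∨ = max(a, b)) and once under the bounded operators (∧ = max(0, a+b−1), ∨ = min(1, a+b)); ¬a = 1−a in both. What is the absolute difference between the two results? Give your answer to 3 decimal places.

Under Gödel:
  NOT P = 1 − 0.10 = 0.90
  NOT P OR R = max(a, b) on (0.90, 0.50) = 0.90
  (NOT P OR R) OR R = max(a, b) on (0.90, 0.50) = 0.90
  NOT ((NOT P OR R) OR R) = 1 − 0.90 = 0.10
  → value = 0.1000
Under bounded:
  NOT P = 1 − 0.10 = 0.90
  NOT P OR R = min(1, a+b) on (0.90, 0.50) = 1.00
  (NOT P OR R) OR R = min(1, a+b) on (1.00, 0.50) = 1.00
  NOT ((NOT P OR R) OR R) = 1 − 1.00 = 0.00
  → value = 0.0000
|0.1000 − 0.0000| = 0.100

0.100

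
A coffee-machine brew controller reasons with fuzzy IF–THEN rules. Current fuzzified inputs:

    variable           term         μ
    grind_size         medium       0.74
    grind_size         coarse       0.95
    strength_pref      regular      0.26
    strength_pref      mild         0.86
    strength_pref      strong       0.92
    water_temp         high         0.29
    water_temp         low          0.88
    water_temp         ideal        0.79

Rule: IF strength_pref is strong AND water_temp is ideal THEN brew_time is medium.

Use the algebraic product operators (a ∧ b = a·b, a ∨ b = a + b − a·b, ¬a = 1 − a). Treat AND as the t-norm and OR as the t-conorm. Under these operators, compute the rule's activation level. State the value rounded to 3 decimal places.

firing strength: strong=0.92, ideal=0.79; AND[a·b] → w = 0.7268

0.727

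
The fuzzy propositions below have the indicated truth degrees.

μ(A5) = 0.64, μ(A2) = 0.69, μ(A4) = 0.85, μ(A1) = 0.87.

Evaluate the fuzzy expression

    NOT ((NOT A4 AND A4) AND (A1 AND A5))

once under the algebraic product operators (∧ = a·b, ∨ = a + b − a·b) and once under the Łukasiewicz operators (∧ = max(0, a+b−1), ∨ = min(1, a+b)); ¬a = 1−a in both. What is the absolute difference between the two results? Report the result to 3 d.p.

Under algebraic product:
  NOT A4 = 1 − 0.8500 = 0.1500
  NOT A4 AND A4 = a·b on (0.1500, 0.8500) = 0.1275
  A1 AND A5 = a·b on (0.8700, 0.6400) = 0.5568
  (NOT A4 AND A4) AND (A1 AND A5) = a·b on (0.1275, 0.5568) = 0.0710
  NOT ((NOT A4 AND A4) AND (A1 AND A5)) = 1 − 0.0710 = 0.9290
  → value = 0.9290
Under Łukasiewicz:
  NOT A4 = 1 − 0.85 = 0.15
  NOT A4 AND A4 = max(0, a+b−1) on (0.15, 0.85) = 0.00
  A1 AND A5 = max(0, a+b−1) on (0.87, 0.64) = 0.51
  (NOT A4 AND A4) AND (A1 AND A5) = max(0, a+b−1) on (0.00, 0.51) = 0.00
  NOT ((NOT A4 AND A4) AND (A1 AND A5)) = 1 − 0.00 = 1.00
  → value = 1.0000
|0.9290 − 1.0000| = 0.071

0.071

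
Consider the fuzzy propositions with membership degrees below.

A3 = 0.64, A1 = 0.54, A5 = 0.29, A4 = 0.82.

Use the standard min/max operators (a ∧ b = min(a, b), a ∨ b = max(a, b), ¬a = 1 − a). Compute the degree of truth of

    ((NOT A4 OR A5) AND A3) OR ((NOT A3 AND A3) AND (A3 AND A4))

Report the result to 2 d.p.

0.36

NOT A4 = 1 − 0.82 = 0.18
NOT A4 OR A5 = max(a, b) on (0.18, 0.29) = 0.29
(NOT A4 OR A5) AND A3 = min(a, b) on (0.29, 0.64) = 0.29
NOT A3 = 1 − 0.64 = 0.36
NOT A3 AND A3 = min(a, b) on (0.36, 0.64) = 0.36
A3 AND A4 = min(a, b) on (0.64, 0.82) = 0.64
(NOT A3 AND A3) AND (A3 AND A4) = min(a, b) on (0.36, 0.64) = 0.36
((NOT A4 OR A5) AND A3) OR ((NOT A3 AND A3) AND (A3 AND A4)) = max(a, b) on (0.29, 0.36) = 0.36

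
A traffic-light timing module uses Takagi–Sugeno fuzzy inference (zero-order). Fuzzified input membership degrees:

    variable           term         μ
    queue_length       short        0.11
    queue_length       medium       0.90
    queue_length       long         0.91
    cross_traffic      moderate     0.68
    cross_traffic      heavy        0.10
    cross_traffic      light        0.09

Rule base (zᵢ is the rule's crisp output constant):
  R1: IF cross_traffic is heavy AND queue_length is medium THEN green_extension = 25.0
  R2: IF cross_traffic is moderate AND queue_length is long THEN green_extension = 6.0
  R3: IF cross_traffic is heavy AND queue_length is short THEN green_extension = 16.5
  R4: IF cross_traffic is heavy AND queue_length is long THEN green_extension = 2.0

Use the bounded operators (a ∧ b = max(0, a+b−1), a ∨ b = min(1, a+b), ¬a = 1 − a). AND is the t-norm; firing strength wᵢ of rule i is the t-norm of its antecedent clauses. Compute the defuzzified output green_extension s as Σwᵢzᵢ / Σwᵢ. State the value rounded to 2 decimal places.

R1 (z=25.0): heavy=0.10, medium=0.90; AND[max(0, a+b−1)] → w = 0.00
R2 (z=6.0): moderate=0.68, long=0.91; AND[max(0, a+b−1)] → w = 0.59
R3 (z=16.5): heavy=0.10, short=0.11; AND[max(0, a+b−1)] → w = 0.00
R4 (z=2.0): heavy=0.10, long=0.91; AND[max(0, a+b−1)] → w = 0.01
Weighted average = (0.00·25.0 + 0.59·6.0 + 0.00·16.5 + 0.01·2.0) / (0.00 + 0.59 + 0.00 + 0.01)
  = 3.5600 / 0.6000 = 5.93

5.93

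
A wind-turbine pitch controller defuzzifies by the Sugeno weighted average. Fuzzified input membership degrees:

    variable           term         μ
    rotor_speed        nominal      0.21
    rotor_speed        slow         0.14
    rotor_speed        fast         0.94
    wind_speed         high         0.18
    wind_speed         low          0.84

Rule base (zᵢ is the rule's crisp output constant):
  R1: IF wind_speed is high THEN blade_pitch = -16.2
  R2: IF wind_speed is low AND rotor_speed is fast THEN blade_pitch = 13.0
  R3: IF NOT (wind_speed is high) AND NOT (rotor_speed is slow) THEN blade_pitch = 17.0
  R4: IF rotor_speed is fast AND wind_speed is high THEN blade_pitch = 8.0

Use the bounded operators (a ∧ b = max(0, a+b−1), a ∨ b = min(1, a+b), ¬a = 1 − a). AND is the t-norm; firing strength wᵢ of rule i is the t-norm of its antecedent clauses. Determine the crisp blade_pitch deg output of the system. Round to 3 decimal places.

R1 (z=-16.2): high=0.18 → w = 0.18
R2 (z=13.0): low=0.84, fast=0.94; AND[max(0, a+b−1)] → w = 0.78
R3 (z=17.0): ¬high=1−0.18=0.82, ¬slow=1−0.14=0.86; AND[max(0, a+b−1)] → w = 0.68
R4 (z=8.0): fast=0.94, high=0.18; AND[max(0, a+b−1)] → w = 0.12
Weighted average = (0.18·-16.2 + 0.78·13.0 + 0.68·17.0 + 0.12·8.0) / (0.18 + 0.78 + 0.68 + 0.12)
  = 19.7440 / 1.7600 = 11.218

11.218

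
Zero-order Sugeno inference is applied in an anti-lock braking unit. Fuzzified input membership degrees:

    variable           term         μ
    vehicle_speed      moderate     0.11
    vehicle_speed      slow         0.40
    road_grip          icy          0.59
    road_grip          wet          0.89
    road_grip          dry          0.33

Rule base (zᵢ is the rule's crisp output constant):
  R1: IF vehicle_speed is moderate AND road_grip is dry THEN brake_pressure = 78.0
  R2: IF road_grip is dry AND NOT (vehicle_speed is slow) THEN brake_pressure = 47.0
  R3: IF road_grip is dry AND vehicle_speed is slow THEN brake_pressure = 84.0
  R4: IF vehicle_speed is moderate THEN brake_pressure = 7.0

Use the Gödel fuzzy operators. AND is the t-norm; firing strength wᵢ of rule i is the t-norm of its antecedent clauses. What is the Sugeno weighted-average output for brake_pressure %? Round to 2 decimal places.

59.75

R1 (z=78.0): moderate=0.11, dry=0.33; AND[min(a, b)] → w = 0.11
R2 (z=47.0): dry=0.33, ¬slow=1−0.40=0.60; AND[min(a, b)] → w = 0.33
R3 (z=84.0): dry=0.33, slow=0.40; AND[min(a, b)] → w = 0.33
R4 (z=7.0): moderate=0.11 → w = 0.11
Weighted average = (0.11·78.0 + 0.33·47.0 + 0.33·84.0 + 0.11·7.0) / (0.11 + 0.33 + 0.33 + 0.11)
  = 52.5800 / 0.8800 = 59.75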